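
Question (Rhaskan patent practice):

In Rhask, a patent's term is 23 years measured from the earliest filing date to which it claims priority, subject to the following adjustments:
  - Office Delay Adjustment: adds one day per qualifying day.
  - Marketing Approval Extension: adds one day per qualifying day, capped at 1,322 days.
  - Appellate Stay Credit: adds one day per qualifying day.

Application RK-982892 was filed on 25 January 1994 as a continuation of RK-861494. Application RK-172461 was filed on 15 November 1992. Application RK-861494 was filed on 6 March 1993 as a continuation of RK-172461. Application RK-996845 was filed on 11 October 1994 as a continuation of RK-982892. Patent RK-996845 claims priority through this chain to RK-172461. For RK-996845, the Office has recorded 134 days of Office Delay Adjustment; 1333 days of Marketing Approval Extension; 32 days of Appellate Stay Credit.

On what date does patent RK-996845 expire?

December 12, 2019

Earliest priority filing: 15 November 1992.
Base term: 15 November 1992 + 23 years → 15 November 2015.
Office Delay Adjustment: +134 days → 28 March 2016.
Marketing Approval Extension: 1333 days claimed exceeds the 1322-day cap, so +1322 days → 10 November 2019.
Appellate Stay Credit: +32 days → 12 December 2019.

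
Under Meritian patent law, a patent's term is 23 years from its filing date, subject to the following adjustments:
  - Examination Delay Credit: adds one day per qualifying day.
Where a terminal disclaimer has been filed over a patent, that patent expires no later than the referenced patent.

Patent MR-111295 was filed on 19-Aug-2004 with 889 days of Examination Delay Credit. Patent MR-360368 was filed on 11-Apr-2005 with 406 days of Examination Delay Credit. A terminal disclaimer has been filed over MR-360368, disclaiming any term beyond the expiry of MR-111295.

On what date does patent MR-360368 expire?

Natural term of MR-360368:
  Base: filing + 23 years → 11 April 2028.
  Examination Delay Credit: +406 days → 22 May 2029.
Expiry of referenced patent MR-111295:
  Base: filing + 23 years → 19 August 2027.
  Examination Delay Credit: +889 days → 24 January 2030.
Terminal disclaimer: MR-360368 expires on the earlier of 22 May 2029 and 24 January 2030.

May 22, 2029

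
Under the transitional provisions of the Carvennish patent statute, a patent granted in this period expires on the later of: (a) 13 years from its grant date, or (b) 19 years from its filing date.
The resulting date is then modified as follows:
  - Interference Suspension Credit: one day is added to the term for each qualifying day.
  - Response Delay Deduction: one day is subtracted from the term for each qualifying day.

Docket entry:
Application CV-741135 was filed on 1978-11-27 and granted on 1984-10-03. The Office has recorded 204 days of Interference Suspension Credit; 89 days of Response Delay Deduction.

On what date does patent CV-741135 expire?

March 22, 1998

(a) grant + 13 years → 3 October 1997.
(b) filing + 19 years → 27 November 1997.
Later of the two: 27 November 1997.
Interference Suspension Credit: +204 days → 19 June 1998.
Response Delay Deduction: −89 days → 22 March 1998.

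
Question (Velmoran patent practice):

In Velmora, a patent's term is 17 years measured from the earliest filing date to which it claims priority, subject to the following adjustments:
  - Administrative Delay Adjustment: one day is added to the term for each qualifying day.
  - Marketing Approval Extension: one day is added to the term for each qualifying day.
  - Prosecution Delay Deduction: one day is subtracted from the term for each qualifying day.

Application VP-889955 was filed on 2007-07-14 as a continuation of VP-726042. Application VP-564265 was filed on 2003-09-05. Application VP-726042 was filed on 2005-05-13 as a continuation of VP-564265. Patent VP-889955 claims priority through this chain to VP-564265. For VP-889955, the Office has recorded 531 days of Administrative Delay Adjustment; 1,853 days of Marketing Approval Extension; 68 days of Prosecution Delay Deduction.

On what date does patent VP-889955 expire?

Earliest priority filing: 5 September 2003.
Base term: 5 September 2003 + 17 years → 5 September 2020.
Administrative Delay Adjustment: +531 days → 18 February 2022.
Marketing Approval Extension: +1853 days → 17 March 2027.
Prosecution Delay Deduction: −68 days → 8 January 2027.

2027-01-08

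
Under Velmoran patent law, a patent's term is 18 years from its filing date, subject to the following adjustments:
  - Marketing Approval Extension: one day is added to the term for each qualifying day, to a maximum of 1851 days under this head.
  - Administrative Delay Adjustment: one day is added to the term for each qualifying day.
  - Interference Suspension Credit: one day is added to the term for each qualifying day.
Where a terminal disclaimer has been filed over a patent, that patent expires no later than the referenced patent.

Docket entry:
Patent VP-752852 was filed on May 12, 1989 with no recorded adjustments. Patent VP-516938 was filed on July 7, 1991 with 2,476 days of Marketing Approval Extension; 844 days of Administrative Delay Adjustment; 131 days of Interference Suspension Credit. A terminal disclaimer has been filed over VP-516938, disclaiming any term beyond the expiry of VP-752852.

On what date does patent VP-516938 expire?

Natural term of VP-516938:
  Base: filing + 18 years → 7 July 2009.
  Marketing Approval Extension: 2476 days claimed exceeds the 1851-day cap, so +1851 days → 1 August 2014.
  Administrative Delay Adjustment: +844 days → 22 November 2016.
  Interference Suspension Credit: +131 days → 2 April 2017.
Expiry of referenced patent VP-752852:
  Base: filing + 18 years → 12 May 2007.
Terminal disclaimer: VP-516938 expires on the earlier of 2 April 2017 and 12 May 2007.

2007-05-12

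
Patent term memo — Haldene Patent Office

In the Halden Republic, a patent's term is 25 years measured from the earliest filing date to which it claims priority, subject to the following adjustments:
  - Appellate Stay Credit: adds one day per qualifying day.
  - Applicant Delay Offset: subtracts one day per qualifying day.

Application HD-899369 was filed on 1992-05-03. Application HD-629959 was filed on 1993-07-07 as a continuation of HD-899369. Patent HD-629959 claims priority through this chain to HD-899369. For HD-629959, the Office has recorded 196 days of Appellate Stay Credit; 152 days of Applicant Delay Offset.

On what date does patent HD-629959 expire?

June 16, 2017

Earliest priority filing: 3 May 1992.
Base term: 3 May 1992 + 25 years → 3 May 2017.
Appellate Stay Credit: +196 days → 15 November 2017.
Applicant Delay Offset: −152 days → 16 June 2017.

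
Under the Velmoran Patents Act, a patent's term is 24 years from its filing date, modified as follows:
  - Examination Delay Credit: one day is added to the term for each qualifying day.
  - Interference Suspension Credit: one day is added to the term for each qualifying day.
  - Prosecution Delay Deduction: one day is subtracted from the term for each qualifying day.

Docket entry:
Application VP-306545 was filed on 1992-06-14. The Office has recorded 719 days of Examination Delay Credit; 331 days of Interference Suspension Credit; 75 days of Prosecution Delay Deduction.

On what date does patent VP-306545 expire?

Base term: filing date + 24 years → 14 June 2016.
Examination Delay Credit: +719 days → 3 June 2018.
Interference Suspension Credit: +331 days → 30 April 2019.
Prosecution Delay Deduction: −75 days → 14 February 2019.

February 14, 2019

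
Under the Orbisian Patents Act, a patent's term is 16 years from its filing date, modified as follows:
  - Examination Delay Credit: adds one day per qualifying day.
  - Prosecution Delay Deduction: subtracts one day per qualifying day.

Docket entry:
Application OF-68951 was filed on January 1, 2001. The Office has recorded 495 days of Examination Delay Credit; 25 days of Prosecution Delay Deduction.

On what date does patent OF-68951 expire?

2018-04-16

Base term: filing date + 16 years → 1 January 2017.
Examination Delay Credit: +495 days → 11 May 2018.
Prosecution Delay Deduction: −25 days → 16 April 2018.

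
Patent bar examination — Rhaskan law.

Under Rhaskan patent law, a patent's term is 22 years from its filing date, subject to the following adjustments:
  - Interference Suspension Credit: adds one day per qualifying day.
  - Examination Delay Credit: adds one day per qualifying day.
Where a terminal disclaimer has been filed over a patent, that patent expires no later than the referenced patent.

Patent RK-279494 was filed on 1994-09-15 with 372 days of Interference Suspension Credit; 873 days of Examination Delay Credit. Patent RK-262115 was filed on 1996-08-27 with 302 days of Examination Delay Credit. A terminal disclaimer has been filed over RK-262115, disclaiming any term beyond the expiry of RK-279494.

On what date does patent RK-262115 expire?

Natural term of RK-262115:
  Base: filing + 22 years → 27 August 2018.
  Examination Delay Credit: +302 days → 25 June 2019.
Expiry of referenced patent RK-279494:
  Base: filing + 22 years → 15 September 2016.
  Interference Suspension Credit: +372 days → 22 September 2017.
  Examination Delay Credit: +873 days → 12 February 2020.
Terminal disclaimer: RK-262115 expires on the earlier of 25 June 2019 and 12 February 2020.

2019-06-25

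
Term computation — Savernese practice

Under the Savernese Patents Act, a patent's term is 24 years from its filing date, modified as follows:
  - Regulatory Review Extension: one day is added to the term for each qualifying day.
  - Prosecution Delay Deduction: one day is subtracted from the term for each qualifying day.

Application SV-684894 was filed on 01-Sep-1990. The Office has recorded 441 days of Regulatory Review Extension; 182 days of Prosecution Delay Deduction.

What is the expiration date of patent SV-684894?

May 18, 2015

Base term: filing date + 24 years → 1 September 2014.
Regulatory Review Extension: +441 days → 16 November 2015.
Prosecution Delay Deduction: −182 days → 18 May 2015.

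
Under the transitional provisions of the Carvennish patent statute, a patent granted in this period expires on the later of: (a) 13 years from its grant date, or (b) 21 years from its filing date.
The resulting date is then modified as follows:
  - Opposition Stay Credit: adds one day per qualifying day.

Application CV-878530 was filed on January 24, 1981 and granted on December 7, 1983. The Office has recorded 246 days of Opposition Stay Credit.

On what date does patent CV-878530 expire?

September 27, 2002

(a) grant + 13 years → 7 December 1996.
(b) filing + 21 years → 24 January 2002.
Later of the two: 24 January 2002.
Opposition Stay Credit: +246 days → 27 September 2002.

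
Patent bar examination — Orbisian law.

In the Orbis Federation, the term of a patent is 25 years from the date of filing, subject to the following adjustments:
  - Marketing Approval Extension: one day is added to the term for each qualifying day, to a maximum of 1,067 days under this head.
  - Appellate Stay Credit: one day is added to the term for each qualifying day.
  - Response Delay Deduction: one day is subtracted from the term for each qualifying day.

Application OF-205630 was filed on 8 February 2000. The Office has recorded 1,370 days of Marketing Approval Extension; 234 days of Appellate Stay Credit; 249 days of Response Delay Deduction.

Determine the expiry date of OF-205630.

Base term: filing date + 25 years → 8 February 2025.
Marketing Approval Extension: 1370 days claimed exceeds the 1067-day cap, so +1067 days → 11 January 2028.
Appellate Stay Credit: +234 days → 1 September 2028.
Response Delay Deduction: −249 days → 27 December 2027.

December 27, 2027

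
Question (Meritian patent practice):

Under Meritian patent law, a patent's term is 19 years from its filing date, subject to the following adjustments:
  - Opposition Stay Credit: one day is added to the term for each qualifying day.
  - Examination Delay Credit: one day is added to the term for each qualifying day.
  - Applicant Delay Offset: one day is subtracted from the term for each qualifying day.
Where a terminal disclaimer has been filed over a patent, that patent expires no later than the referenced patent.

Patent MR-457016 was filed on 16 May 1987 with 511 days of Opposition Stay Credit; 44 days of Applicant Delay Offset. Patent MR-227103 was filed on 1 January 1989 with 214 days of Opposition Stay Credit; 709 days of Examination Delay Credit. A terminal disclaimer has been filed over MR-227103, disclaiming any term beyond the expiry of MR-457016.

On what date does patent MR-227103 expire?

Natural term of MR-227103:
  Base: filing + 19 years → 1 January 2008.
  Opposition Stay Credit: +214 days → 2 August 2008.
  Examination Delay Credit: +709 days → 12 July 2010.
Expiry of referenced patent MR-457016:
  Base: filing + 19 years → 16 May 2006.
  Opposition Stay Credit: +511 days → 9 October 2007.
  Applicant Delay Offset: −44 days → 26 August 2007.
Terminal disclaimer: MR-227103 expires on the earlier of 12 July 2010 and 26 August 2007.

August 26, 2007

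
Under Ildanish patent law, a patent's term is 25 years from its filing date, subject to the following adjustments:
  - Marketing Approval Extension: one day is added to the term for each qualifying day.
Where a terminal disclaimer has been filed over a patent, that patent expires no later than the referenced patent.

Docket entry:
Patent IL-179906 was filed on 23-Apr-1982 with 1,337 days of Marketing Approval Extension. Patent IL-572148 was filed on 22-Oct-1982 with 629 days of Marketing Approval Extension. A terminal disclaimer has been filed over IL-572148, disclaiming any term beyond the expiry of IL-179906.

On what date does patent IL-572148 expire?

2009-07-12

Natural term of IL-572148:
  Base: filing + 25 years → 22 October 2007.
  Marketing Approval Extension: +629 days → 12 July 2009.
Expiry of referenced patent IL-179906:
  Base: filing + 25 years → 23 April 2007.
  Marketing Approval Extension: +1337 days → 20 December 2010.
Terminal disclaimer: IL-572148 expires on the earlier of 12 July 2009 and 20 December 2010.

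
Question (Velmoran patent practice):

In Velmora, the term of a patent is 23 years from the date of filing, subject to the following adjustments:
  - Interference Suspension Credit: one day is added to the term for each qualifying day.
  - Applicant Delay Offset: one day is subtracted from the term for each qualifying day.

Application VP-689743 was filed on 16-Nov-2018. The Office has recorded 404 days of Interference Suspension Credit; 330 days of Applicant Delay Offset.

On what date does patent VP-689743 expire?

Base term: filing date + 23 years → 16 November 2041.
Interference Suspension Credit: +404 days → 25 December 2042.
Applicant Delay Offset: −330 days → 29 January 2042.

January 29, 2042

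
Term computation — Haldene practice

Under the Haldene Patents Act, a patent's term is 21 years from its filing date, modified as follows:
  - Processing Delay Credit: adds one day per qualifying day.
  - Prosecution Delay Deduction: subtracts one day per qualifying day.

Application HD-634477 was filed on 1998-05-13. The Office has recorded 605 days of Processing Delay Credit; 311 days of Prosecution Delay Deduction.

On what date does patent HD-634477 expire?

Base term: filing date + 21 years → 13 May 2019.
Processing Delay Credit: +605 days → 7 January 2021.
Prosecution Delay Deduction: −311 days → 2 March 2020.

March 2, 2020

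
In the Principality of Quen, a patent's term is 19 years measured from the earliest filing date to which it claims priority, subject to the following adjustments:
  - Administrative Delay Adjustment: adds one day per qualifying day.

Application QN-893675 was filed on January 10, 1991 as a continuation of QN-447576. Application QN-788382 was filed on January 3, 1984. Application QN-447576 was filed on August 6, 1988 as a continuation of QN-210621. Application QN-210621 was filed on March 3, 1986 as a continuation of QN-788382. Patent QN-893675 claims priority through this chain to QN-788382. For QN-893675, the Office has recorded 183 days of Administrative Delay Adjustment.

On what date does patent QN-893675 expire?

Earliest priority filing: 3 January 1984.
Base term: 3 January 1984 + 19 years → 3 January 2003.
Administrative Delay Adjustment: +183 days → 5 July 2003.

July 5, 2003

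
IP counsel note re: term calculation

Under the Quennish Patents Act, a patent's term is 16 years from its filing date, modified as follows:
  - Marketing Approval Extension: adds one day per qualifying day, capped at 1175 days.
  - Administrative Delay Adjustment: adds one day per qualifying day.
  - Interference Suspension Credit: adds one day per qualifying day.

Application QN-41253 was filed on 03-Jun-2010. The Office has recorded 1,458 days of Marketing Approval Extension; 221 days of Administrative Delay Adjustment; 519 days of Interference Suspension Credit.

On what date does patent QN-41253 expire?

2031-08-31

Base term: filing date + 16 years → 3 June 2026.
Marketing Approval Extension: 1458 days claimed exceeds the 1175-day cap, so +1175 days → 21 August 2029.
Administrative Delay Adjustment: +221 days → 30 March 2030.
Interference Suspension Credit: +519 days → 31 August 2031.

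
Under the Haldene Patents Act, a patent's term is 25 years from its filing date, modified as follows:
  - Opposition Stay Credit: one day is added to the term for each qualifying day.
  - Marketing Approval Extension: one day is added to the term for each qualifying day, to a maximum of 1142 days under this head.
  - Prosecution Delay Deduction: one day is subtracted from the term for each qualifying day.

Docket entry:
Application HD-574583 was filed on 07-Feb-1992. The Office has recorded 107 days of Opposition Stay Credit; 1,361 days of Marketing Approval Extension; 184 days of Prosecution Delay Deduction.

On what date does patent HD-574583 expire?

January 8, 2020

Base term: filing date + 25 years → 7 February 2017.
Opposition Stay Credit: +107 days → 25 May 2017.
Marketing Approval Extension: 1361 days claimed exceeds the 1142-day cap, so +1142 days → 10 July 2020.
Prosecution Delay Deduction: −184 days → 8 January 2020.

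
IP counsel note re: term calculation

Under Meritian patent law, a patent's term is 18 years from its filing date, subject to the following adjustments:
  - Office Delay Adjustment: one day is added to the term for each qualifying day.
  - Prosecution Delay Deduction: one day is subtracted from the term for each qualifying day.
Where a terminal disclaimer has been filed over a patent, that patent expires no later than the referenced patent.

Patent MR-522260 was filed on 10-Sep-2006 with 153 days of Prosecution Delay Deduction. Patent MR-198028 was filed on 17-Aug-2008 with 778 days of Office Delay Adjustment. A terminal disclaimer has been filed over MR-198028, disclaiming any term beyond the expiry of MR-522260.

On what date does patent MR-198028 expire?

2024-04-10

Natural term of MR-198028:
  Base: filing + 18 years → 17 August 2026.
  Office Delay Adjustment: +778 days → 3 October 2028.
Expiry of referenced patent MR-522260:
  Base: filing + 18 years → 10 September 2024.
  Prosecution Delay Deduction: −153 days → 10 April 2024.
Terminal disclaimer: MR-198028 expires on the earlier of 3 October 2028 and 10 April 2024.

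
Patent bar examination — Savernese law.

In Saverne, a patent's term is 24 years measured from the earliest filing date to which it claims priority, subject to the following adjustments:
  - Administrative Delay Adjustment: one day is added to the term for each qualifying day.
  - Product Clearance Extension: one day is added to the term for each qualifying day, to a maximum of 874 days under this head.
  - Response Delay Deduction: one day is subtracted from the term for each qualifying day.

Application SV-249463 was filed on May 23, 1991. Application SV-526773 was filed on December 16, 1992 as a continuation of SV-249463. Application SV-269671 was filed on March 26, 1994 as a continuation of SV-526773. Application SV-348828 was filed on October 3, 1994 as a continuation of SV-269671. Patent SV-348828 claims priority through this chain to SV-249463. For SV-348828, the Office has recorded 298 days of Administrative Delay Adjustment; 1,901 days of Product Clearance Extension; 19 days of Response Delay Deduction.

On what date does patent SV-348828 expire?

Earliest priority filing: 23 May 1991.
Base term: 23 May 1991 + 24 years → 23 May 2015.
Administrative Delay Adjustment: +298 days → 16 March 2016.
Product Clearance Extension: 1901 days claimed exceeds the 874-day cap, so +874 days → 7 August 2018.
Response Delay Deduction: −19 days → 19 July 2018.

2018-07-19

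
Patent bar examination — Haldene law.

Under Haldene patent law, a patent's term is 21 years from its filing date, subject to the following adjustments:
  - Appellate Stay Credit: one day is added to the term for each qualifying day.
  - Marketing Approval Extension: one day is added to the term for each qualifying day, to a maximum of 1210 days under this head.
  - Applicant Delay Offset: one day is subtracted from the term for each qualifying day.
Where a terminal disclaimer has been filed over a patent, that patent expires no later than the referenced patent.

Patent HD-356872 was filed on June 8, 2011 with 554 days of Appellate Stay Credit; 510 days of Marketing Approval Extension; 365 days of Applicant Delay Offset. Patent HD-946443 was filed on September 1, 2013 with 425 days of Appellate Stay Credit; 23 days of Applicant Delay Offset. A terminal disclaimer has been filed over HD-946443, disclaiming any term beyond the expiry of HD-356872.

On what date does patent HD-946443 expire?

Natural term of HD-946443:
  Base: filing + 21 years → 1 September 2034.
  Appellate Stay Credit: +425 days → 31 October 2035.
  Applicant Delay Offset: −23 days → 8 October 2035.
Expiry of referenced patent HD-356872:
  Base: filing + 21 years → 8 June 2032.
  Appellate Stay Credit: +554 days → 14 December 2033.
  Marketing Approval Extension: 510 days (within the 1210-day cap) → +510 days → 8 May 2035.
  Applicant Delay Offset: −365 days → 8 May 2034.
Terminal disclaimer: HD-946443 expires on the earlier of 8 October 2035 and 8 May 2034.

2034-05-08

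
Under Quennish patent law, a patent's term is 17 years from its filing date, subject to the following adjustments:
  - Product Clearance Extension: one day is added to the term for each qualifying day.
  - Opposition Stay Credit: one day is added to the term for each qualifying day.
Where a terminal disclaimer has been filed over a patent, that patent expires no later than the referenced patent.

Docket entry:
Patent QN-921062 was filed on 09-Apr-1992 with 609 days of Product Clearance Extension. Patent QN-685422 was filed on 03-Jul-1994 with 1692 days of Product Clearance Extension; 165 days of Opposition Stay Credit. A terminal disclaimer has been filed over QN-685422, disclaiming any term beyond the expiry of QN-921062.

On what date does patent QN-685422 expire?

2010-12-09

Natural term of QN-685422:
  Base: filing + 17 years → 3 July 2011.
  Product Clearance Extension: +1692 days → 19 February 2016.
  Opposition Stay Credit: +165 days → 2 August 2016.
Expiry of referenced patent QN-921062:
  Base: filing + 17 years → 9 April 2009.
  Product Clearance Extension: +609 days → 9 December 2010.
Terminal disclaimer: QN-685422 expires on the earlier of 2 August 2016 and 9 December 2010.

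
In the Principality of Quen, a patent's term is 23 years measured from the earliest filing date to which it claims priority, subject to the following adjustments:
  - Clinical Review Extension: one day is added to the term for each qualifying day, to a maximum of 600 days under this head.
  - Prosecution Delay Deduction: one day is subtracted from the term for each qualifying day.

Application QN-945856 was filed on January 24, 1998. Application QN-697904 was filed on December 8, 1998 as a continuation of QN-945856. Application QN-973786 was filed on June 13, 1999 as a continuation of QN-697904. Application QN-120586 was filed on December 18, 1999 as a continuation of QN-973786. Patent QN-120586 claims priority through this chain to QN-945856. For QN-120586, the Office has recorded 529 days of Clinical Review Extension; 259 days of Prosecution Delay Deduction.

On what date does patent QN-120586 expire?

2021-10-21

Earliest priority filing: 24 January 1998.
Base term: 24 January 1998 + 23 years → 24 January 2021.
Clinical Review Extension: 529 days (within the 600-day cap) → +529 days → 7 July 2022.
Prosecution Delay Deduction: −259 days → 21 October 2021.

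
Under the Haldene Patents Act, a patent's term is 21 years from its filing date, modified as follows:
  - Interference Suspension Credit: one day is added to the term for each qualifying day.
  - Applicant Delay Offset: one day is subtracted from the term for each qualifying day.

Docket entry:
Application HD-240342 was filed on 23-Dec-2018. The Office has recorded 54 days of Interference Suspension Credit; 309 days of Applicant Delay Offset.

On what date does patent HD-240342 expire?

April 12, 2039

Base term: filing date + 21 years → 23 December 2039.
Interference Suspension Credit: +54 days → 15 February 2040.
Applicant Delay Offset: −309 days → 12 April 2039.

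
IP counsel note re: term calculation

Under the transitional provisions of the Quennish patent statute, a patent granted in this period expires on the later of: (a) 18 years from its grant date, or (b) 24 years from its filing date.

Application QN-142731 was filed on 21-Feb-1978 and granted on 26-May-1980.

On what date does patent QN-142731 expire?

(a) grant + 18 years → 26 May 1998.
(b) filing + 24 years → 21 February 2002.
Later of the two: 21 February 2002.

2002-02-21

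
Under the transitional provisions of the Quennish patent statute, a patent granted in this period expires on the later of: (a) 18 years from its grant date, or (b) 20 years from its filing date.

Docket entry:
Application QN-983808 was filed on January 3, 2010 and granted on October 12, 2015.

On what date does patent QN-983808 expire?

October 12, 2033

(a) grant + 18 years → 12 October 2033.
(b) filing + 20 years → 3 January 2030.
Later of the two: 12 October 2033.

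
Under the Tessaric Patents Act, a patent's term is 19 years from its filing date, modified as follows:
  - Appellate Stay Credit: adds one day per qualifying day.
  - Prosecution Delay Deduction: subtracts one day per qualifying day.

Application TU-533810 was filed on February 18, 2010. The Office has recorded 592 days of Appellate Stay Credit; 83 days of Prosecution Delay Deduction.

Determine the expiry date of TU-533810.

2030-07-12

Base term: filing date + 19 years → 18 February 2029.
Appellate Stay Credit: +592 days → 3 October 2030.
Prosecution Delay Deduction: −83 days → 12 July 2030.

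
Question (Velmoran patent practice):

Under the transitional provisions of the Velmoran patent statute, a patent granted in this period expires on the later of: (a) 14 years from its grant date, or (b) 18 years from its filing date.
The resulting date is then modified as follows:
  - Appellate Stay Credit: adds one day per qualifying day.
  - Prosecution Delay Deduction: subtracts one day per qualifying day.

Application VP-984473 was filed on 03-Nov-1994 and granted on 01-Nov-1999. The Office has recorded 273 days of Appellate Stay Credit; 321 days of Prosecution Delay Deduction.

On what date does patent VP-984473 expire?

(a) grant + 14 years → 1 November 2013.
(b) filing + 18 years → 3 November 2012.
Later of the two: 1 November 2013.
Appellate Stay Credit: +273 days → 1 August 2014.
Prosecution Delay Deduction: −321 days → 14 September 2013.

September 14, 2013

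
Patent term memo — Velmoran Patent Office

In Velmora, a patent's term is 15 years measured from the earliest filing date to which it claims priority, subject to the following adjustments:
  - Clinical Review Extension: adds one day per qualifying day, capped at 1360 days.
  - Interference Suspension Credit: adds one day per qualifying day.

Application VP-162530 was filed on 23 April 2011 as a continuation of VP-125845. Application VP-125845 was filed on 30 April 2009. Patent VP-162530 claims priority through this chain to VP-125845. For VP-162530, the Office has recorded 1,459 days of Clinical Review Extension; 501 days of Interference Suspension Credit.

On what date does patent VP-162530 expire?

2029-06-04

Earliest priority filing: 30 April 2009.
Base term: 30 April 2009 + 15 years → 30 April 2024.
Clinical Review Extension: 1459 days claimed exceeds the 1360-day cap, so +1360 days → 20 January 2028.
Interference Suspension Credit: +501 days → 4 June 2029.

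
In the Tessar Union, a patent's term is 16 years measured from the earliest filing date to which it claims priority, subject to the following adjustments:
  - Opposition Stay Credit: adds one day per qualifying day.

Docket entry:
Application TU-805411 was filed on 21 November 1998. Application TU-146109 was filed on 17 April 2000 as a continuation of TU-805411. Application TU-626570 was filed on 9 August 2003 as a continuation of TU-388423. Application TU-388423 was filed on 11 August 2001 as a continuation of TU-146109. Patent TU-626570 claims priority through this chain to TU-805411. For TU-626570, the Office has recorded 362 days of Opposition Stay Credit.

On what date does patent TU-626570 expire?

Earliest priority filing: 21 November 1998.
Base term: 21 November 1998 + 16 years → 21 November 2014.
Opposition Stay Credit: +362 days → 18 November 2015.

2015-11-18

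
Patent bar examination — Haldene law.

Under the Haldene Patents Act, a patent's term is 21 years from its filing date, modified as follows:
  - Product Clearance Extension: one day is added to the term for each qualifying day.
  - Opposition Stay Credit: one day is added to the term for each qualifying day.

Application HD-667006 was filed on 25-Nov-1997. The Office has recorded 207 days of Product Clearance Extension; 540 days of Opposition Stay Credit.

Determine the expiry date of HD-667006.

December 11, 2020

Base term: filing date + 21 years → 25 November 2018.
Product Clearance Extension: +207 days → 20 June 2019.
Opposition Stay Credit: +540 days → 11 December 2020.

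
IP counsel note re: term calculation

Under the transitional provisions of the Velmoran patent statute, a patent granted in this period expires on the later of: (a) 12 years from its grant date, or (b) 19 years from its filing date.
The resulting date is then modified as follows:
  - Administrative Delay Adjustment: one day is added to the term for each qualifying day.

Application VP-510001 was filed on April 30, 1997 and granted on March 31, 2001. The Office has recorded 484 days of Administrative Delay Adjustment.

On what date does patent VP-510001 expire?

(a) grant + 12 years → 31 March 2013.
(b) filing + 19 years → 30 April 2016.
Later of the two: 30 April 2016.
Administrative Delay Adjustment: +484 days → 27 August 2017.

August 27, 2017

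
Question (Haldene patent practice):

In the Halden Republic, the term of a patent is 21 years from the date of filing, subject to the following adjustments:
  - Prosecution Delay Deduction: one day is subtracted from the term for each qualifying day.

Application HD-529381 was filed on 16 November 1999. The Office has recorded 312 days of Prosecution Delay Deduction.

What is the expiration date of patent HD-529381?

Base term: filing date + 21 years → 16 November 2020.
Prosecution Delay Deduction: −312 days → 9 January 2020.

January 9, 2020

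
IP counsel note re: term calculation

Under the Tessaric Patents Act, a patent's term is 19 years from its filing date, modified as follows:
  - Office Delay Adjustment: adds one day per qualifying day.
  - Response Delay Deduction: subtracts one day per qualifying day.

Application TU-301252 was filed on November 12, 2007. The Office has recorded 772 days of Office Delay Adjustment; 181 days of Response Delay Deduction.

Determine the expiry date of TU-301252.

2028-06-25

Base term: filing date + 19 years → 12 November 2026.
Office Delay Adjustment: +772 days → 23 December 2028.
Response Delay Deduction: −181 days → 25 June 2028.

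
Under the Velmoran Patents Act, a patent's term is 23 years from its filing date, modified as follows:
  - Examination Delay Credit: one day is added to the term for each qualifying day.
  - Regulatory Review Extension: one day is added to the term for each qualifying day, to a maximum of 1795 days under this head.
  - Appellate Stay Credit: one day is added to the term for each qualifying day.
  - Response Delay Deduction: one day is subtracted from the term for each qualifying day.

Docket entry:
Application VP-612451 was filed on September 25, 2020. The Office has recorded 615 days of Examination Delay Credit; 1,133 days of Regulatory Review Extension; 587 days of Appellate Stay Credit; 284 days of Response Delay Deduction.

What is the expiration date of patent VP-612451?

Base term: filing date + 23 years → 25 September 2043.
Examination Delay Credit: +615 days → 1 June 2045.
Regulatory Review Extension: 1133 days (within the 1795-day cap) → +1133 days → 8 July 2048.
Appellate Stay Credit: +587 days → 15 February 2050.
Response Delay Deduction: −284 days → 7 May 2049.

May 7, 2049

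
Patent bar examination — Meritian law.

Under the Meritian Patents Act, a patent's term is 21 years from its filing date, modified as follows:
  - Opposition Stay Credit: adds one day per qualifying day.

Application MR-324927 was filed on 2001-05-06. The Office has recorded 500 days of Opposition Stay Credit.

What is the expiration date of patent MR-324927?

Base term: filing date + 21 years → 6 May 2022.
Opposition Stay Credit: +500 days → 18 September 2023.

2023-09-18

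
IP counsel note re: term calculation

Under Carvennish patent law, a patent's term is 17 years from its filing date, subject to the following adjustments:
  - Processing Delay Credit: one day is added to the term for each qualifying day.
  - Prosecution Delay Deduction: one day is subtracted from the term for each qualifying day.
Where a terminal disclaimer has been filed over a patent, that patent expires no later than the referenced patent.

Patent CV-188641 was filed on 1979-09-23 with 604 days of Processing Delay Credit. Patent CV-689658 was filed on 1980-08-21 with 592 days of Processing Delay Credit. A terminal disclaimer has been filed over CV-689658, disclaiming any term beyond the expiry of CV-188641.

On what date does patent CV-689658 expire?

May 20, 1998

Natural term of CV-689658:
  Base: filing + 17 years → 21 August 1997.
  Processing Delay Credit: +592 days → 5 April 1999.
Expiry of referenced patent CV-188641:
  Base: filing + 17 years → 23 September 1996.
  Processing Delay Credit: +604 days → 20 May 1998.
Terminal disclaimer: CV-689658 expires on the earlier of 5 April 1999 and 20 May 1998.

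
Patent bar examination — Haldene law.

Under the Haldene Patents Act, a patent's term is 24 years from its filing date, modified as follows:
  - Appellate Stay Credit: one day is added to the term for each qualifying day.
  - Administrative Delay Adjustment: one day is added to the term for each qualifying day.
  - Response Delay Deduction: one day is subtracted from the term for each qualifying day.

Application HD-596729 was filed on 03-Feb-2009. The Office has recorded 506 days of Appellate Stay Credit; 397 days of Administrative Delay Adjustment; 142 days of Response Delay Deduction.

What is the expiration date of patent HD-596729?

March 6, 2035

Base term: filing date + 24 years → 3 February 2033.
Appellate Stay Credit: +506 days → 24 June 2034.
Administrative Delay Adjustment: +397 days → 26 July 2035.
Response Delay Deduction: −142 days → 6 March 2035.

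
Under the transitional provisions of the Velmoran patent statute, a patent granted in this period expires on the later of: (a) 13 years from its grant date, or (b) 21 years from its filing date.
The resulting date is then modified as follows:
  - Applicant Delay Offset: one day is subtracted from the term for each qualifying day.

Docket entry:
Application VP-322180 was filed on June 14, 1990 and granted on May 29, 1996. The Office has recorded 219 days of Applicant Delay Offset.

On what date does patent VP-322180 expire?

November 7, 2010

(a) grant + 13 years → 29 May 2009.
(b) filing + 21 years → 14 June 2011.
Later of the two: 14 June 2011.
Applicant Delay Offset: −219 days → 7 November 2010.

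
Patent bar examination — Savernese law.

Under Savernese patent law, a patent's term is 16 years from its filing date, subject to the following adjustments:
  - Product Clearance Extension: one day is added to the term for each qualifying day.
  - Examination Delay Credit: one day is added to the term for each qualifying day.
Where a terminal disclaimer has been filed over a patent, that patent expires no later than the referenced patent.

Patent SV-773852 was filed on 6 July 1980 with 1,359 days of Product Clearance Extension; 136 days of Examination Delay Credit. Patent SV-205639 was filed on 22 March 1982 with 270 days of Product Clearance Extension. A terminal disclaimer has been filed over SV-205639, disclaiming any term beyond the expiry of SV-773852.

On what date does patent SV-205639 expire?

Natural term of SV-205639:
  Base: filing + 16 years → 22 March 1998.
  Product Clearance Extension: +270 days → 17 December 1998.
Expiry of referenced patent SV-773852:
  Base: filing + 16 years → 6 July 1996.
  Product Clearance Extension: +1359 days → 26 March 2000.
  Examination Delay Credit: +136 days → 9 August 2000.
Terminal disclaimer: SV-205639 expires on the earlier of 17 December 1998 and 9 August 2000.

1998-12-17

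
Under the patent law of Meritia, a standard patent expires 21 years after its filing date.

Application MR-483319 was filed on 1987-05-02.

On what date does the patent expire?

2008-05-02

Filing date + 21 years → 2 May 2008.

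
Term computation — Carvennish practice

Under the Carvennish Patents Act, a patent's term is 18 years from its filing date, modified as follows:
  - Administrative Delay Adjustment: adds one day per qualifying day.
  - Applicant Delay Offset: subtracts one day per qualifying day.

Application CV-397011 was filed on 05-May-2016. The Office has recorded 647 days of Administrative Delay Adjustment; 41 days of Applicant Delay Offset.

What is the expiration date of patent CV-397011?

January 1, 2036

Base term: filing date + 18 years → 5 May 2034.
Administrative Delay Adjustment: +647 days → 11 February 2036.
Applicant Delay Offset: −41 days → 1 January 2036.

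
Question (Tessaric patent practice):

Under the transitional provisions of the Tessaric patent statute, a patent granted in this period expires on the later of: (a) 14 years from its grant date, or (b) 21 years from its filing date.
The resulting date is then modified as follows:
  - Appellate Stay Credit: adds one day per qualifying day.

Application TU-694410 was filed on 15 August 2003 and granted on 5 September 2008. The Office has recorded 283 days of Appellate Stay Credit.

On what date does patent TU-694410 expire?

2025-05-25

(a) grant + 14 years → 5 September 2022.
(b) filing + 21 years → 15 August 2024.
Later of the two: 15 August 2024.
Appellate Stay Credit: +283 days → 25 May 2025.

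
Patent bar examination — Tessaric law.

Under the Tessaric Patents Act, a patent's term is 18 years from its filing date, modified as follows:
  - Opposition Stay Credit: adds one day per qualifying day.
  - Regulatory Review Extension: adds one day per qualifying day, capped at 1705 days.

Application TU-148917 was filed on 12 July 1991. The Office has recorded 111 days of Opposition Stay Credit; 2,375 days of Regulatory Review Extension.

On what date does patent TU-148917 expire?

Base term: filing date + 18 years → 12 July 2009.
Opposition Stay Credit: +111 days → 31 October 2009.
Regulatory Review Extension: 2375 days claimed exceeds the 1705-day cap, so +1705 days → 2 July 2014.

July 2, 2014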